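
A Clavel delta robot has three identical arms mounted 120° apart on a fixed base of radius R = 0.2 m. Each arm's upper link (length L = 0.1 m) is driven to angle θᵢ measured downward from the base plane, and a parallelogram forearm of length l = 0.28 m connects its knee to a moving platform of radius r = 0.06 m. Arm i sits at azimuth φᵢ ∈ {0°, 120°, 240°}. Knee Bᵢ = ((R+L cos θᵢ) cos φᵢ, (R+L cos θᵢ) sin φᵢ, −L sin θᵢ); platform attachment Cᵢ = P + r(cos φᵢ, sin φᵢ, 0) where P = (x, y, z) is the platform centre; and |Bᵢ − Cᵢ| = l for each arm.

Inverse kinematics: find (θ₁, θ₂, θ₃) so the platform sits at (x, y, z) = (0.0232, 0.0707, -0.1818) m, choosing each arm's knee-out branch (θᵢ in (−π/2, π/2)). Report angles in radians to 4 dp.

θ₁ = 0.1741, θ₂ = -0.1744, θ₃ = 1.0467

φ1=0.0° → target in arm frame (0.0232, 0.0707)
  e−x'=0.1168;  (l²−L²−(e−x')²−y'²−z²)/2L = 0.0835
  θ1 = atan2(B,A) + arccos(C/0.2161) = 0.1741
arm 2 (φ=120.0°): x'=0.0496, y'=-0.0554
  A=0.0904, B=-0.1818, C=(l²−L²−A²−y'²−z²)/(2L)=0.1205
  γ=atan2(-0.1818,0.0904)=-1.1095;  ψ=arccos(0.5937)=0.9351;  θ2=γ+ψ≈-0.1744
rotate P by −φ3: (-0.0728, -0.0153, -0.1818)
  A cos θ + B sin θ = C:  0.2128·cos θ + -0.1818·sin θ = -0.0509
  θ3 = atan2(B,A) + arccos(C/0.2799) = 1.0467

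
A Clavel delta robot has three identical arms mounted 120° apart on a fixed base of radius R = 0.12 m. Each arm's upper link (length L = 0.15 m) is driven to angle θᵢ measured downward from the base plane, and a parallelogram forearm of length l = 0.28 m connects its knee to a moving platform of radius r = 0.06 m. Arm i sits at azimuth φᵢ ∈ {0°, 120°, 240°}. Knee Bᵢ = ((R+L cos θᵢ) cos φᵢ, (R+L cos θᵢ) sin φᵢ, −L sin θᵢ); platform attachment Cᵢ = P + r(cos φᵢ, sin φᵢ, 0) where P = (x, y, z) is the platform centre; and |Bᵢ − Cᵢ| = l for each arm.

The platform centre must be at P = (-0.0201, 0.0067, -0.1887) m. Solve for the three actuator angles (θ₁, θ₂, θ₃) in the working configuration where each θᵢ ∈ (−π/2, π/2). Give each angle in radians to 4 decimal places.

θ₁ = 0.1746, θ₂ = -0.0876, θ₃ = -0.0005

rotate P by −φ1: (-0.0201, 0.0067, -0.1887)
  e−x'=0.0801;  (l²−L²−(e−x')²−y'²−z²)/2L = 0.0461
  √(A²+B²)=0.2050;  θ1 = -1.1694+1.3440 ≈ 0.1746
arm 2 (φ=120.0°): x'=0.0159, y'=0.0141
  e−x'=0.0441;  (l²−L²−(e−x')²−y'²−z²)/2L = 0.0605
  γ=atan2(-0.1887,0.0441)=-1.3410;  ψ=arccos(0.3121)=1.2534;  θ2=γ+ψ≈-0.0876
rotate P by −φ3: (0.0042, -0.0208, -0.1887)
  A=0.0558, B=-0.1887, C=(l²−L²−A²−y'²−z²)/(2L)=0.0558
  √(A²+B²)=0.1968;  θ3 = -1.2835+1.2830 ≈ -0.0005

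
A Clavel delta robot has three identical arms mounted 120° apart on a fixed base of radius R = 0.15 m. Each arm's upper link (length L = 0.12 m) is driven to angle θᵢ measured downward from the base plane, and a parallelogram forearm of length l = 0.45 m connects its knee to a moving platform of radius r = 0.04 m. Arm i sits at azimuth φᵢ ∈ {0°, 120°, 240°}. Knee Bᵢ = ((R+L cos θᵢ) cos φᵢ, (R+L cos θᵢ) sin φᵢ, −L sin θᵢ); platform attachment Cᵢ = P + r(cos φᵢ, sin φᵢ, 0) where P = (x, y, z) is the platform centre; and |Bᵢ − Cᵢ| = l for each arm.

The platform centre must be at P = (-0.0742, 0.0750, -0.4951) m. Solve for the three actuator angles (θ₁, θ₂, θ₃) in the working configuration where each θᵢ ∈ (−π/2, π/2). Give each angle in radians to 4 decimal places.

θ₁ = 1.2222, θ₂ = 0.5240, θ₃ = 1.0474

φ1=0.0° → target in arm frame (-0.0742, 0.0750)
  e−x'=0.1842;  (l²−L²−(e−x')²−y'²−z²)/2L = -0.4024
  γ=atan2(-0.4951,0.1842)=-1.2146;  ψ=arccos(-0.7618)=2.4368;  θ1=γ+ψ≈1.2222
arm 2 (φ=120.0°): x'=0.1021, y'=0.0268
  A cos θ + B sin θ = C:  0.0079·cos θ + -0.4951·sin θ = -0.2408
  θ2 = atan2(B,A) + arccos(C/0.4952) = 0.5240
rotate P by −φ3: (-0.0279, -0.1018, -0.4951)
  A=0.1379, B=-0.4951, C=(l²−L²−A²−y'²−z²)/(2L)=-0.3599
  γ=atan2(-0.4951,0.1379)=-1.2992;  ψ=arccos(-0.7003)=2.3467;  θ3=γ+ψ≈1.0474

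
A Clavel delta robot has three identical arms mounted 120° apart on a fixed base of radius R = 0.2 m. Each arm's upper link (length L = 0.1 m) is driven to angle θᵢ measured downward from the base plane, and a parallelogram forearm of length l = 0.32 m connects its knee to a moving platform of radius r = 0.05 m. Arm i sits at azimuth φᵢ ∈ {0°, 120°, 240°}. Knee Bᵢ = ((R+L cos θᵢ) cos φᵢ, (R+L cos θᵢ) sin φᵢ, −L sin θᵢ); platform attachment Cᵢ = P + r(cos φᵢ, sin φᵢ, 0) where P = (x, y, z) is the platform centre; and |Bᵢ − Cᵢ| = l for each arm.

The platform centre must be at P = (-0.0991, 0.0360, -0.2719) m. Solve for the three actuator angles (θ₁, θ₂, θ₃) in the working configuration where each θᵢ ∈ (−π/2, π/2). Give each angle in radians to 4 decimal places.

rotate P by −φ1: (-0.0991, 0.0360, -0.2719)
  A=0.2491, B=-0.2719, C=(l²−L²−A²−y'²−z²)/(2L)=-0.2244
  √(A²+B²)=0.3688;  θ1 = -0.8291+2.2249 ≈ 1.3958
arm 2 (φ=120.0°): x'=0.0807, y'=0.0678
  A=0.0693, B=-0.2719, C=(l²−L²−A²−y'²−z²)/(2L)=0.0454
  θ2 = atan2(B,A) + arccos(C/0.2806) = 0.0871
rotate P by −φ3: (0.0184, -0.1038, -0.2719)
  e−x'=0.1316;  (l²−L²−(e−x')²−y'²−z²)/2L = -0.0482
  √(A²+B²)=0.3021;  θ3 = -1.1199+1.7309 ≈ 0.6110

θ₁ = 1.3958, θ₂ = 0.0871, θ₃ = 0.6110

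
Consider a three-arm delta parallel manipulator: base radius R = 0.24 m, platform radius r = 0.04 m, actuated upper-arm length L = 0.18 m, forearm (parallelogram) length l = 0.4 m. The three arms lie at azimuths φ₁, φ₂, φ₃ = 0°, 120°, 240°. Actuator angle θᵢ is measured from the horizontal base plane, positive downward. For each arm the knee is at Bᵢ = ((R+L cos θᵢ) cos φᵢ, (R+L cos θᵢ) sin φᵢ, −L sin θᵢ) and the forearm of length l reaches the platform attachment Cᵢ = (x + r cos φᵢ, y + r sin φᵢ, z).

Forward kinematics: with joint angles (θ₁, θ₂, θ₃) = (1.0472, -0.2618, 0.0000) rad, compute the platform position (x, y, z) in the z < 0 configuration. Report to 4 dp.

O1 = (0.2900·cos0.0°, 0.2900·sin0.0°, -0.1559) = (0.2900, 0.0000, -0.1559)
O2 = (0.3739·cos120.0°, 0.3739·sin120.0°, 0.0466) = (-0.1869, 0.3238, 0.0466)
arm 3 at φ=240.0°: (R−r)+L cos θ3 = 0.3800;  O3 = (-0.1900, -0.3291, 0.0000)
eliminate P² terms by subtracting sphere 1 from 2 and 3
linear system: -0.9539x+0.6476y = 0.0335−0.4049z; -0.9600x+-0.6582y = 0.0360−0.3118z
Cramer: x(z) = -0.0363+0.3749z;  y(z) = -0.0017-0.0731z
sphere 1 gives Az²+Bz+C=0 with A=1.1459, B=0.0673, C=-0.0292;  B²−4AC=0.1384;  roots -0.1917, 0.1329;  negative root z = -0.1917
x = -0.1082, y = 0.0123

(-0.1082, 0.0123, -0.1917)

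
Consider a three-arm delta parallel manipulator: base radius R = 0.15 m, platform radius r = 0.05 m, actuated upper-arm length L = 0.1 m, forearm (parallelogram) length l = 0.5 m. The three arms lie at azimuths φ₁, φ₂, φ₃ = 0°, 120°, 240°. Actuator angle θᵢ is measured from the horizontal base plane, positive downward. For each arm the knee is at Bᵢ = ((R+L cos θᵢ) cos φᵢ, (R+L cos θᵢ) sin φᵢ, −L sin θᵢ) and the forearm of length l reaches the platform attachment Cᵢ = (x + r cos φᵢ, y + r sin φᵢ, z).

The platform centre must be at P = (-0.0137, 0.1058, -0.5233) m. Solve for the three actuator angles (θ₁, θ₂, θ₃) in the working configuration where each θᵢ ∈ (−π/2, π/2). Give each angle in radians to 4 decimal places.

φ1=0.0° → target in arm frame (-0.0137, 0.1058)
  A=0.1137, B=-0.5233, C=(l²−L²−A²−y'²−z²)/(2L)=-0.2898
  θ1 = atan2(B,A) + arccos(C/0.5355) = 0.7858
arm 2 (φ=120.0°): x'=0.0985, y'=-0.0410
  A cos θ + B sin θ = C:  0.0015·cos θ + -0.5233·sin θ = -0.1776
  √(A²+B²)=0.5233;  θ2 = -1.5679+1.9172 ≈ 0.3493
rotate P by −φ3: (-0.0848, -0.0648, -0.5233)
  e−x'=0.1848;  (l²−L²−(e−x')²−y'²−z²)/2L = -0.3609
  θ3 = atan2(B,A) + arccos(C/0.5550) = 1.0474

θ₁ = 0.7858, θ₂ = 0.3493, θ₃ = 1.0474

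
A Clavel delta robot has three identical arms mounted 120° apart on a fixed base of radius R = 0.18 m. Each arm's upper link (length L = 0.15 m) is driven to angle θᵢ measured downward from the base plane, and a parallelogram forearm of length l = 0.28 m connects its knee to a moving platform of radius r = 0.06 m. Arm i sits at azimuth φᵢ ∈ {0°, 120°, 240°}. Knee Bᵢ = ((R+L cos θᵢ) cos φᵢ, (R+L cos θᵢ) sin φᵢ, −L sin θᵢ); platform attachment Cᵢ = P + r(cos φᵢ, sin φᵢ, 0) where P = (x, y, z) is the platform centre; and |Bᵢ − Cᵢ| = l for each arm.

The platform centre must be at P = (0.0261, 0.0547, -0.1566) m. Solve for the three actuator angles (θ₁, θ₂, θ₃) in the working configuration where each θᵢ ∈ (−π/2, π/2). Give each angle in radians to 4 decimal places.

θ₁ = 0.1749, θ₂ = 0.0867, θ₃ = 0.8727

φ1=0.0° → target in arm frame (0.0261, 0.0547)
  e−x'=0.0939;  (l²−L²−(e−x')²−y'²−z²)/2L = 0.0652
  √(A²+B²)=0.1826;  θ1 = -1.0307+1.2055 ≈ 0.1749
arm 2 (φ=120.0°): x'=0.0343, y'=-0.0500
  A=0.0857, B=-0.1566, C=(l²−L²−A²−y'²−z²)/(2L)=0.0718
  √(A²+B²)=0.1785;  θ2 = -1.0702+1.1568 ≈ 0.0867
φ3=240.0° → target in arm frame (-0.0604, -0.0047)
  e−x'=0.1804;  (l²−L²−(e−x')²−y'²−z²)/2L = -0.0040
  √(A²+B²)=0.2389;  θ3 = -0.7148+1.5875 ≈ 0.8727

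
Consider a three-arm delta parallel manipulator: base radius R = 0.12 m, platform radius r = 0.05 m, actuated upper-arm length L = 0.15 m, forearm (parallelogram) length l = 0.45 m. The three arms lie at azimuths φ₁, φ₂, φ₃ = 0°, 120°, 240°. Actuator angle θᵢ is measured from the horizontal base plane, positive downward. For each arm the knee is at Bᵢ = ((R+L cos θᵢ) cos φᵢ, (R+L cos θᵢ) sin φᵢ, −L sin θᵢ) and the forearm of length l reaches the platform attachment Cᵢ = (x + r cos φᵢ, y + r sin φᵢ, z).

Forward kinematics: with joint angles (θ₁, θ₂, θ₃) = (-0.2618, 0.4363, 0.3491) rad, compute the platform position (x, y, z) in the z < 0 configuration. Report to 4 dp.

φ1=0.0°: virtual centre (0.2149, 0.0000, 0.0388), radius l
arm 2 at φ=120.0°: (R−r)+L cos θ2 = 0.2059;  O2 = (-0.1030, 0.1784, -0.0634)
O3 = (0.2110·cos240.0°, 0.2110·sin240.0°, -0.0513) = (-0.1055, -0.1827, -0.0513)
|O₂|²−|O₁|² = -0.0013;  |O₃|²−|O₁|² = -0.0006
linear system: -0.6357x+0.3567y = -0.0013−-0.2044z; -0.6407x+-0.3654y = -0.0006−-0.1803z
det = 0.4608;  x = 0.0014+-0.3016z,  y = -0.0010+0.0355z
quadratic in z: (1.0922)z²+(0.0511)z+(-0.1554)=0, √Δ=0.8256 → z ∈ {-0.4013, 0.3546}; z = -0.4013 (taking z<0)
x = 0.1225, y = -0.0152

(0.1225, -0.0152, -0.4013)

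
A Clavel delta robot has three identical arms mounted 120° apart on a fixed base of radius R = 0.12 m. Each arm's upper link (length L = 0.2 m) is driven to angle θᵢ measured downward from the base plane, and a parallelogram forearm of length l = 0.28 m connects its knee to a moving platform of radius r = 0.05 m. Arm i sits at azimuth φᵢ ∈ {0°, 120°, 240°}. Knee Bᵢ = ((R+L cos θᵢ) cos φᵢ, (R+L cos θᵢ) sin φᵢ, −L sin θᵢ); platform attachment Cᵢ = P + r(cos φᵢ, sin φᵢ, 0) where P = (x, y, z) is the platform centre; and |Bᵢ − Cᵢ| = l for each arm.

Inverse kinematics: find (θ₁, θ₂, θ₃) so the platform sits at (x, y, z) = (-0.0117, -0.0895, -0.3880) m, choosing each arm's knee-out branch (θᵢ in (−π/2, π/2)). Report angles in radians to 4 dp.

θ₁ = 1.1343, θ₂ = 1.3088, θ₃ = 0.7854

rotate P by −φ1: (-0.0117, -0.0895, -0.3880)
  e−x'=0.0817;  (l²−L²−(e−x')²−y'²−z²)/2L = -0.3171
  √(A²+B²)=0.3965;  θ1 = -1.3633+2.4975 ≈ 1.1343
rotate P by −φ2: (-0.0717, 0.0549, -0.3880)
  A cos θ + B sin θ = C:  0.1417·cos θ + -0.3880·sin θ = -0.3381
  θ2 = atan2(B,A) + arccos(C/0.4131) = 1.3088
rotate P by −φ3: (0.0834, 0.0346, -0.3880)
  A cos θ + B sin θ = C:  -0.0134·cos θ + -0.3880·sin θ = -0.2838
  θ3 = atan2(B,A) + arccos(C/0.3882) = 0.7854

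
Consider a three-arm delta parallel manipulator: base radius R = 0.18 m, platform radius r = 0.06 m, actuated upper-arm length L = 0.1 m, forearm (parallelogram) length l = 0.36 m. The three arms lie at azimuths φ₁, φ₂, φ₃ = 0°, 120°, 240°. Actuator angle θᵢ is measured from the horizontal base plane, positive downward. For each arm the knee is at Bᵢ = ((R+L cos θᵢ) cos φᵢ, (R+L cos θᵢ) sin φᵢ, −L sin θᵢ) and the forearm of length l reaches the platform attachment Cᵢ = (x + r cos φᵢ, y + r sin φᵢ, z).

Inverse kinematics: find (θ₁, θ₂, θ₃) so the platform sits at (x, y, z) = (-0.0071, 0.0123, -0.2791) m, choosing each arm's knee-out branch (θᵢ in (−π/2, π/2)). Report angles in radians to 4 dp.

θ₁ = 0.0004, θ₂ = -0.1741, θ₃ = 0.0004

arm 1 (φ=0.0°): x'=-0.0071, y'=0.0123
  A=0.1271, B=-0.2791, C=(l²−L²−A²−y'²−z²)/(2L)=0.1270
  γ=atan2(-0.2791,0.1271)=-1.1435;  ψ=arccos(0.4141)=1.1439;  θ1=γ+ψ≈0.0004
arm 2 (φ=120.0°): x'=0.0142, y'=0.0000
  A=0.1058, B=-0.2791, C=(l²−L²−A²−y'²−z²)/(2L)=0.1525
  θ2 = atan2(B,A) + arccos(C/0.2985) = -0.1741
arm 3 (φ=240.0°): x'=-0.0071, y'=-0.0123
  e−x'=0.1271;  (l²−L²−(e−x')²−y'²−z²)/2L = 0.1270
  √(A²+B²)=0.3067;  θ3 = -1.1435+1.1439 ≈ 0.0004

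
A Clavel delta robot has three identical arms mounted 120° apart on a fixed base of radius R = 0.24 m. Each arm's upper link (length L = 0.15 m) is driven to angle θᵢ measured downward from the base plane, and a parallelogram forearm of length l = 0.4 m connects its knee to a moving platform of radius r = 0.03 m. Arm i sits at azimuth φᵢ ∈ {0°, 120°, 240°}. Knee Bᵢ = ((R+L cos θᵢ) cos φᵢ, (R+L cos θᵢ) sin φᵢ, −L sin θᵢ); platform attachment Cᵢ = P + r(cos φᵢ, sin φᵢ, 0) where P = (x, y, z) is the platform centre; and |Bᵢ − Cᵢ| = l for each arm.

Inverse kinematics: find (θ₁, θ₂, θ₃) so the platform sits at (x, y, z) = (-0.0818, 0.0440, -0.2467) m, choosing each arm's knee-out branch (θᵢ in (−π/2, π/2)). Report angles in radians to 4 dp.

θ₁ = 0.9602, θ₂ = -0.2615, θ₃ = 0.4361

φ1=0.0° → target in arm frame (-0.0818, 0.0440)
  A=0.2918, B=-0.2467, C=(l²−L²−A²−y'²−z²)/(2L)=-0.0348
  θ1 = atan2(B,A) + arccos(C/0.3821) = 0.9602
φ2=120.0° → target in arm frame (0.0790, 0.0488)
  A=0.1310, B=-0.2467, C=(l²−L²−A²−y'²−z²)/(2L)=0.1903
  θ2 = atan2(B,A) + arccos(C/0.2793) = -0.2615
rotate P by −φ3: (0.0028, -0.0928, -0.2467)
  A=0.2072, B=-0.2467, C=(l²−L²−A²−y'²−z²)/(2L)=0.0836
  θ3 = atan2(B,A) + arccos(C/0.3222) = 0.4361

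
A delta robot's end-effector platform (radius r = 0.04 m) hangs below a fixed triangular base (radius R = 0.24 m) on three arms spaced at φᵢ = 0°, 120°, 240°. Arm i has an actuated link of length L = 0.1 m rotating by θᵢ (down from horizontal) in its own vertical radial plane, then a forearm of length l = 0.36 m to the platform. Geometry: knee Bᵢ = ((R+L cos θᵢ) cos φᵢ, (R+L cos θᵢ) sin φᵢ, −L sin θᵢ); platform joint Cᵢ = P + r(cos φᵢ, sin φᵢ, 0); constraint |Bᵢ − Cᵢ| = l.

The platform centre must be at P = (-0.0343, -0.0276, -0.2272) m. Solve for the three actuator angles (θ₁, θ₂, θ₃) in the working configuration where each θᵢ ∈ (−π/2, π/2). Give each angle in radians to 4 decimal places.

φ1=0.0° → target in arm frame (-0.0343, -0.0276)
  A cos θ + B sin θ = C:  0.2343·cos θ + -0.2272·sin θ = 0.0616
  γ=atan2(-0.2272,0.2343)=-0.7700;  ψ=arccos(0.1888)=1.3809;  θ1=γ+ψ≈0.6109
φ2=120.0° → target in arm frame (-0.0068, 0.0435)
  e−x'=0.2068;  (l²−L²−(e−x')²−y'²−z²)/2L = 0.1167
  √(A²+B²)=0.3072;  θ2 = -0.8325+1.1811 ≈ 0.3486
rotate P by −φ3: (0.0411, -0.0159, -0.2272)
  A=0.1589, B=-0.2272, C=(l²−L²−A²−y'²−z²)/(2L)=0.2123
  √(A²+B²)=0.2773;  θ3 = -0.9603+0.6987 ≈ -0.2617

θ₁ = 0.6109, θ₂ = 0.3486, θ₃ = -0.2617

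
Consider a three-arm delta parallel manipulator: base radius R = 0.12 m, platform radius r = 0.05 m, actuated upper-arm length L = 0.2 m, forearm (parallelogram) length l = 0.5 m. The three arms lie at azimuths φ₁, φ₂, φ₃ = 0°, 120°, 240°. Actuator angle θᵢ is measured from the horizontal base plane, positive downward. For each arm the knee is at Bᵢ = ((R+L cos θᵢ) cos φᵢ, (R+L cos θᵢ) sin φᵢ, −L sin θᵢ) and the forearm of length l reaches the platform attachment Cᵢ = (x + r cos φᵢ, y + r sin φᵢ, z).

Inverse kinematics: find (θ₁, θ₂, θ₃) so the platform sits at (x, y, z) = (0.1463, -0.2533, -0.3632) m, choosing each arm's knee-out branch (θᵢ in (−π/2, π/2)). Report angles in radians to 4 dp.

θ₁ = -0.2617, θ₂ = 1.0473, θ₃ = -0.2614

arm 1 (φ=0.0°): x'=0.1463, y'=-0.2533
  A cos θ + B sin θ = C:  -0.0763·cos θ + -0.3632·sin θ = 0.0203
  √(A²+B²)=0.3711;  θ1 = -1.7779+1.5162 ≈ -0.2617
arm 2 (φ=120.0°): x'=-0.2925, y'=0.0000
  A cos θ + B sin θ = C:  0.3625·cos θ + -0.3632·sin θ = -0.1333
  √(A²+B²)=0.5132;  θ2 = -0.7863+1.8336 ≈ 1.0473
arm 3 (φ=240.0°): x'=0.1462, y'=0.2533
  A=-0.0762, B=-0.3632, C=(l²−L²−A²−y'²−z²)/(2L)=0.0202
  θ3 = atan2(B,A) + arccos(C/0.3711) = -0.2614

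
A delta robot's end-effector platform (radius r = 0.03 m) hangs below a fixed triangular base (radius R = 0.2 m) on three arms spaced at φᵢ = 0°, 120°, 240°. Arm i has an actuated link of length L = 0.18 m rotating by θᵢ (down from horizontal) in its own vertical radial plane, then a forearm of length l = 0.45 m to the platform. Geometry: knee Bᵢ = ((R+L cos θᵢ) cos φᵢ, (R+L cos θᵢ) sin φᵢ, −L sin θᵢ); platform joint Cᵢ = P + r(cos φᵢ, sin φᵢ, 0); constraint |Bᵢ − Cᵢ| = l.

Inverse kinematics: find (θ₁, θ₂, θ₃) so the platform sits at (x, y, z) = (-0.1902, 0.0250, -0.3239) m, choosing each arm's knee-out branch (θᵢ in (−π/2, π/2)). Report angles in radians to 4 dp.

θ₁ = 1.2215, θ₂ = -0.1750, θ₃ = 0.0873

rotate P by −φ1: (-0.1902, 0.0250, -0.3239)
  A=0.3602, B=-0.3239, C=(l²−L²−A²−y'²−z²)/(2L)=-0.1811
  θ1 = atan2(B,A) + arccos(C/0.4844) = 1.2215
φ2=120.0° → target in arm frame (0.1168, 0.1522)
  e−x'=0.0532;  (l²−L²−(e−x')²−y'²−z²)/2L = 0.1088
  θ2 = atan2(B,A) + arccos(C/0.3282) = -0.1750
arm 3 (φ=240.0°): x'=0.0734, y'=-0.1772
  A=0.0966, B=-0.3239, C=(l²−L²−A²−y'²−z²)/(2L)=0.0679
  θ3 = atan2(B,A) + arccos(C/0.3380) = 0.0873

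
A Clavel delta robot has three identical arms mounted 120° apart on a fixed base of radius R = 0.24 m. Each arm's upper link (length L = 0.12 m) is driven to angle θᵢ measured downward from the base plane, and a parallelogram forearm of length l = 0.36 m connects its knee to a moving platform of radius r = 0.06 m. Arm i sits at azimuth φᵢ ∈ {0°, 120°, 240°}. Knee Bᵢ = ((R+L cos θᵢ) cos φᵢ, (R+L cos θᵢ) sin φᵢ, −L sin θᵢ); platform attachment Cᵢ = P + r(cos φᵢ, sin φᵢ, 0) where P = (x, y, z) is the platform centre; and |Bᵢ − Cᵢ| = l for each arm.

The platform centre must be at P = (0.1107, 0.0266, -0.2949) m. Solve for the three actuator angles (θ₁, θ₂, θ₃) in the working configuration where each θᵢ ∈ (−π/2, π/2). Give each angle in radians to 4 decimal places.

θ₁ = -0.0871, θ₂ = 0.9601, θ₃ = 1.2223

rotate P by −φ1: (0.1107, 0.0266, -0.2949)
  e−x'=0.0693;  (l²−L²−(e−x')²−y'²−z²)/2L = 0.0947
  γ=atan2(-0.2949,0.0693)=-1.3400;  ψ=arccos(0.3126)=1.2529;  θ1=γ+ψ≈-0.0871
φ2=120.0° → target in arm frame (-0.0323, -0.1092)
  e−x'=0.2123;  (l²−L²−(e−x')²−y'²−z²)/2L = -0.1198
  √(A²+B²)=0.3634;  θ2 = -0.9468+1.9069 ≈ 0.9601
rotate P by −φ3: (-0.0784, 0.0826, -0.2949)
  e−x'=0.2584;  (l²−L²−(e−x')²−y'²−z²)/2L = -0.1889
  √(A²+B²)=0.3921;  θ3 = -0.8513+2.0736 ≈ 1.2223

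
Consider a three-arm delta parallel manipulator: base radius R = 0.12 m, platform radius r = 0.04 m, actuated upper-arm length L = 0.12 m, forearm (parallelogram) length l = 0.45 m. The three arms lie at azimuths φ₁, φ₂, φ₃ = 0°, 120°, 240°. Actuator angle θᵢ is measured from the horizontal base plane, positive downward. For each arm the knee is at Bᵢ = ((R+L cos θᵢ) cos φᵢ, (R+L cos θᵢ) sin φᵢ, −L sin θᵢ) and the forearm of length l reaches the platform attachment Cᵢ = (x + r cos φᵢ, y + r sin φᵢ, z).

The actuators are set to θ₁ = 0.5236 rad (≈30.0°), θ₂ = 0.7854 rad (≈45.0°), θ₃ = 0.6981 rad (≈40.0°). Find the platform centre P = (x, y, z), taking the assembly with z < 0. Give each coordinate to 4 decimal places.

(0.0429, -0.0154, -0.4871)

arm 1 at φ=0.0°: (R−r)+L cos θ1 = 0.1839;  O1 = (0.1839, 0.0000, -0.0600)
O2 = (0.1649·cos120.0°, 0.1649·sin120.0°, -0.0849) = (-0.0824, 0.1428, -0.0849)
arm 3 at φ=240.0°: (R−r)+L cos θ3 = 0.1719;  O3 = (-0.0860, -0.1489, -0.0771)
subtract pairs → two planes through P
plane₁₂: -0.5327x+0.2855y+-0.0497z = -0.0031
Cramer: x(z) = 0.0047-0.0786z;  y(z) = -0.0020+0.0274z
sphere 1 gives Az²+Bz+C=0 with A=1.0069, B=0.1481, C=-0.1668;  B²−4AC=0.6936;  roots -0.4871, 0.3400;  negative root z = -0.4871
x = 0.0429, y = -0.0154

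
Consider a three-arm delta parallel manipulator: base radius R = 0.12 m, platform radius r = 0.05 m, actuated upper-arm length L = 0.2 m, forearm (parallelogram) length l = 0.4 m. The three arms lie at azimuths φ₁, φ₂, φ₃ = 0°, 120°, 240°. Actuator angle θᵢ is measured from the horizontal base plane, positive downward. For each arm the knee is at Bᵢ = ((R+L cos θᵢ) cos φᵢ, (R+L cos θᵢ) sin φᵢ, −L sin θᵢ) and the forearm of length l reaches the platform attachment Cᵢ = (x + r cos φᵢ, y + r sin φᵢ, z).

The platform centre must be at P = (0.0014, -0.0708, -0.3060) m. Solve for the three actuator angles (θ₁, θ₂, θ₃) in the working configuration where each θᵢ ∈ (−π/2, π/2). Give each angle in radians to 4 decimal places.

θ₁ = 0.0874, θ₂ = 0.3490, θ₃ = -0.1744

φ1=0.0° → target in arm frame (0.0014, -0.0708)
  A=0.0686, B=-0.3060, C=(l²−L²−A²−y'²−z²)/(2L)=0.0416
  γ=atan2(-0.3060,0.0686)=-1.3503;  ψ=arccos(0.1327)=1.4377;  θ1=γ+ψ≈0.0874
φ2=120.0° → target in arm frame (-0.0620, 0.0342)
  e−x'=0.1320;  (l²−L²−(e−x')²−y'²−z²)/2L = 0.0194
  θ2 = atan2(B,A) + arccos(C/0.3333) = 0.3490
arm 3 (φ=240.0°): x'=0.0606, y'=0.0366
  A cos θ + B sin θ = C:  0.0094·cos θ + -0.3060·sin θ = 0.0623
  γ=atan2(-0.3060,0.0094)=-1.5401;  ψ=arccos(0.2036)=1.3657;  θ3=γ+ψ≈-0.1744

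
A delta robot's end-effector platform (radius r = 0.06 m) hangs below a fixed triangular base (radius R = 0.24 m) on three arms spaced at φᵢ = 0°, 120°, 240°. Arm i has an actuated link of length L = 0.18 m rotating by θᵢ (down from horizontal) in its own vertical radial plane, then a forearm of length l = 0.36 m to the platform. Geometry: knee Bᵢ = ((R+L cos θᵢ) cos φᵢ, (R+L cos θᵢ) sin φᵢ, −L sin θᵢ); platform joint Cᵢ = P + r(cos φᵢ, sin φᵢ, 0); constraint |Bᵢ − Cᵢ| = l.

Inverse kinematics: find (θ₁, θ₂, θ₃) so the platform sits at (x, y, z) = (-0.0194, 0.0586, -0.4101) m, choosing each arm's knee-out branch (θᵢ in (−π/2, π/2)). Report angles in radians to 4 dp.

θ₁ = 1.2217, θ₂ = 0.8727, θ₃ = 1.3087

rotate P by −φ1: (-0.0194, 0.0586, -0.4101)
  A cos θ + B sin θ = C:  0.1994·cos θ + -0.4101·sin θ = -0.3172
  γ=atan2(-0.4101,0.1994)=-1.1182;  ψ=arccos(-0.6955)=2.3399;  θ1=γ+ψ≈1.2217
rotate P by −φ2: (0.0604, -0.0125, -0.4101)
  A=0.1196, B=-0.4101, C=(l²−L²−A²−y'²−z²)/(2L)=-0.2373
  θ2 = atan2(B,A) + arccos(C/0.4272) = 0.8727
arm 3 (φ=240.0°): x'=-0.0410, y'=-0.0461
  A cos θ + B sin θ = C:  0.2210·cos θ + -0.4101·sin θ = -0.3388
  θ3 = atan2(B,A) + arccos(C/0.4659) = 1.3087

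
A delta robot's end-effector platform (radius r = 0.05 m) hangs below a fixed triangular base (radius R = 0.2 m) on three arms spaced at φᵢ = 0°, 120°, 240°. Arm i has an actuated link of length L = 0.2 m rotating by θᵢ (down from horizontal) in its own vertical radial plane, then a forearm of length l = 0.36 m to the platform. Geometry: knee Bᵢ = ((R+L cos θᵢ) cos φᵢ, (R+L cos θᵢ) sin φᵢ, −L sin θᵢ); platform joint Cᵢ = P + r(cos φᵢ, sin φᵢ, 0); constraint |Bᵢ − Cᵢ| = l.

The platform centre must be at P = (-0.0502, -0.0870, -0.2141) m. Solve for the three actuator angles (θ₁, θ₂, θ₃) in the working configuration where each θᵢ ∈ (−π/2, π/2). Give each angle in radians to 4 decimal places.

rotate P by −φ1: (-0.0502, -0.0870, -0.2141)
  A cos θ + B sin θ = C:  0.2002·cos θ + -0.2141·sin θ = -0.0097
  θ1 = atan2(B,A) + arccos(C/0.2931) = 0.7850
arm 2 (φ=120.0°): x'=-0.0502, y'=0.0870
  A=0.2002, B=-0.2141, C=(l²−L²−A²−y'²−z²)/(2L)=-0.0098
  √(A²+B²)=0.2931;  θ2 = -0.8188+1.6041 ≈ 0.7852
φ3=240.0° → target in arm frame (0.1004, 0.0000)
  A=0.0496, B=-0.2141, C=(l²−L²−A²−y'²−z²)/(2L)=0.1033
  γ=atan2(-0.2141,0.0496)=-1.3433;  ψ=arccos(0.4699)=1.0816;  θ3=γ+ψ≈-0.2617

θ₁ = 0.7850, θ₂ = 0.7852, θ₃ = -0.2617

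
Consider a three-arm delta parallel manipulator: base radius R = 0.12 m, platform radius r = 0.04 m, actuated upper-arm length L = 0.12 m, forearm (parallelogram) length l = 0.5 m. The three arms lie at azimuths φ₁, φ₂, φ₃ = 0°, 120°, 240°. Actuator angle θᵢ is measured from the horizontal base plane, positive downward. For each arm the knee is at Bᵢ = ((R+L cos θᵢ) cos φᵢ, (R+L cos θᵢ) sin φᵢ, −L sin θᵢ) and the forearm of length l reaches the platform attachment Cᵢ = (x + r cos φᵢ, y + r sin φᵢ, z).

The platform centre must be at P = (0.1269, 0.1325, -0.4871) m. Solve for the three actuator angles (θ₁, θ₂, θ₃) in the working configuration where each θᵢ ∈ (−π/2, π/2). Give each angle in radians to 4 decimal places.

φ1=0.0° → target in arm frame (0.1269, 0.1325)
  A cos θ + B sin θ = C:  -0.0469·cos θ + -0.4871·sin θ = -0.0893
  θ1 = atan2(B,A) + arccos(C/0.4894) = 0.0874
rotate P by −φ2: (0.0513, -0.1761, -0.4871)
  e−x'=0.0287;  (l²−L²−(e−x')²−y'²−z²)/2L = -0.1397
  √(A²+B²)=0.4879;  θ2 = -1.5119+1.8611 ≈ 0.3491
arm 3 (φ=240.0°): x'=-0.1782, y'=0.0436
  A cos θ + B sin θ = C:  0.2582·cos θ + -0.4871·sin θ = -0.2927
  γ=atan2(-0.4871,0.2582)=-1.0834;  ψ=arccos(-0.5309)=2.1304;  θ3=γ+ψ≈1.0470

θ₁ = 0.0874, θ₂ = 0.3491, θ₃ = 1.0470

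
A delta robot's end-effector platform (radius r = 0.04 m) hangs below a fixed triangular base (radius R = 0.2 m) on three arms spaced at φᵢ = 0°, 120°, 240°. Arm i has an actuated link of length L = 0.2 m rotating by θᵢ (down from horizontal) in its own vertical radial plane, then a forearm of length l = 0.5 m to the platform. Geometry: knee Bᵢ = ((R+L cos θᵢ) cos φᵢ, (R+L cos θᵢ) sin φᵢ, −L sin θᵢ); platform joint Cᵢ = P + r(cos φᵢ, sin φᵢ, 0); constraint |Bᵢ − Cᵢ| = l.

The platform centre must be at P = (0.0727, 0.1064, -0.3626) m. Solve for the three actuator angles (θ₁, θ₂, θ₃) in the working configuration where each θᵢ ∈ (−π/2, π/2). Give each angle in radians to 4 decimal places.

θ₁ = -0.1746, θ₂ = -0.0873, θ₃ = 0.6980

rotate P by −φ1: (0.0727, 0.1064, -0.3626)
  A cos θ + B sin θ = C:  0.0873·cos θ + -0.3626·sin θ = 0.1489
  √(A²+B²)=0.3730;  θ1 = -1.3345+1.1600 ≈ -0.1746
rotate P by −φ2: (0.0558, -0.1162, -0.3626)
  A cos θ + B sin θ = C:  0.1042·cos θ + -0.3626·sin θ = 0.1354
  γ=atan2(-0.3626,0.1042)=-1.2910;  ψ=arccos(0.3590)=1.2037;  θ2=γ+ψ≈-0.0873
arm 3 (φ=240.0°): x'=-0.1285, y'=0.0098
  e−x'=0.2885;  (l²−L²−(e−x')²−y'²−z²)/2L = -0.0120
  θ3 = atan2(B,A) + arccos(C/0.4634) = 0.6980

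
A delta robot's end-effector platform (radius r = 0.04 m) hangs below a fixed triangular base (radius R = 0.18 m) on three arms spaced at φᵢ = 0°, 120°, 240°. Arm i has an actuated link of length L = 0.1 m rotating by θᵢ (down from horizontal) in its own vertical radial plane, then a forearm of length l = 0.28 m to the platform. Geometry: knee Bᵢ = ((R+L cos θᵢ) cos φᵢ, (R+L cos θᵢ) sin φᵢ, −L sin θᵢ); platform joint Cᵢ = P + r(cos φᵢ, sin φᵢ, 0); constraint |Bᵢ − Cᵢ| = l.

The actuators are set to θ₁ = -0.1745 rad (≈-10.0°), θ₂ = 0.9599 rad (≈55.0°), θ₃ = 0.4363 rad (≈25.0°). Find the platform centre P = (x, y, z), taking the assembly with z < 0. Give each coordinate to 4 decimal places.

(0.0554, -0.0355, -0.1915)

arm 1 at φ=0.0°: e+L cos θ1 = 0.2385;  centre 1 = (0.2385, 0.0000, 0.0174)
arm 2 at φ=120.0°: e+L cos θ2 = 0.1974;  centre 2 = (-0.0987, 0.1709, -0.0819)
φ3=240.0°: virtual centre (-0.1153, -0.1997, -0.0423), radius l
eliminate P² terms by subtracting sphere 1 from 2 and 3
plane₁₂: -0.6743x+0.3418y+-0.1985z = -0.0115
Cramer: x(z) = 0.0105-0.2349z;  y(z) = -0.0130+0.1175z
sphere 1 gives Az²+Bz+C=0 with A=1.0690, B=0.0693, C=-0.0259;  B²−4AC=0.1157;  roots -0.1915, 0.1267;  negative root z = -0.1915
x = 0.0554, y = -0.0355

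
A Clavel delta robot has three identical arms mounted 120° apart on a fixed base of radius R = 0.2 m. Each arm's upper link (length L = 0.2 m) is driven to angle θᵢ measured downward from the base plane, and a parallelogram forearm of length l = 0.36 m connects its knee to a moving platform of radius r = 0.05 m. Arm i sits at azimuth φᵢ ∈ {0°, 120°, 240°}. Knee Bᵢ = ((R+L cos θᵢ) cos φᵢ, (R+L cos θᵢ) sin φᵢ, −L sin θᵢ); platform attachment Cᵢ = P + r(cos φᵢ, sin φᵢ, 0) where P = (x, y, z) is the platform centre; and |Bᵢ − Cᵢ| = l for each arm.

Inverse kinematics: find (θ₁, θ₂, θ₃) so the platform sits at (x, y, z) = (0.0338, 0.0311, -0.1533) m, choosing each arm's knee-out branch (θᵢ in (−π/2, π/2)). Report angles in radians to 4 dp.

θ₁ = -0.0869, θ₂ = 0.1744, θ₃ = 0.6109

arm 1 (φ=0.0°): x'=0.0338, y'=0.0311
  e−x'=0.1162;  (l²−L²−(e−x')²−y'²−z²)/2L = 0.1291
  θ1 = atan2(B,A) + arccos(C/0.1924) = -0.0869
rotate P by −φ2: (0.0100, -0.0448, -0.1533)
  e−x'=0.1400;  (l²−L²−(e−x')²−y'²−z²)/2L = 0.1112
  θ2 = atan2(B,A) + arccos(C/0.2076) = 0.1744
arm 3 (φ=240.0°): x'=-0.0438, y'=0.0137
  e−x'=0.1938;  (l²−L²−(e−x')²−y'²−z²)/2L = 0.0708
  γ=atan2(-0.1533,0.1938)=-0.6692;  ψ=arccos(0.2867)=1.2800;  θ3=γ+ψ≈0.6109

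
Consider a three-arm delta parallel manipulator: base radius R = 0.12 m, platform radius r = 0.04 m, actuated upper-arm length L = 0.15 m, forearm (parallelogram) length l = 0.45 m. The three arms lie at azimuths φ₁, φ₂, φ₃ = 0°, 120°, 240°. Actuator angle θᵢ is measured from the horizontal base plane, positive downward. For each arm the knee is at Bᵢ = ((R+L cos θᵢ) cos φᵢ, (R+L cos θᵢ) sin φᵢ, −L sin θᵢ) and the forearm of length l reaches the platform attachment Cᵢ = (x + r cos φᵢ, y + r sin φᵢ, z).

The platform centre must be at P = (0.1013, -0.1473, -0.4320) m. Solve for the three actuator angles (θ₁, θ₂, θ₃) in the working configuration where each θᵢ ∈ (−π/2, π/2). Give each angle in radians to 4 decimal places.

θ₁ = 0.1744, θ₂ = 1.0471, θ₃ = 0.2620

arm 1 (φ=0.0°): x'=0.1013, y'=-0.1473
  e−x'=-0.0213;  (l²−L²−(e−x')²−y'²−z²)/2L = -0.0959
  θ1 = atan2(B,A) + arccos(C/0.4325) = 0.1744
φ2=120.0° → target in arm frame (-0.1782, -0.0141)
  A=0.2582, B=-0.4320, C=(l²−L²−A²−y'²−z²)/(2L)=-0.2450
  γ=atan2(-0.4320,0.2582)=-1.0321;  ψ=arccos(-0.4868)=2.0792;  θ2=γ+ψ≈1.0471
rotate P by −φ3: (0.0769, 0.1614, -0.4320)
  A=0.0031, B=-0.4320, C=(l²−L²−A²−y'²−z²)/(2L)=-0.1089
  γ=atan2(-0.4320,0.0031)=-1.5637;  ψ=arccos(-0.2521)=1.8257;  θ3=γ+ψ≈0.2620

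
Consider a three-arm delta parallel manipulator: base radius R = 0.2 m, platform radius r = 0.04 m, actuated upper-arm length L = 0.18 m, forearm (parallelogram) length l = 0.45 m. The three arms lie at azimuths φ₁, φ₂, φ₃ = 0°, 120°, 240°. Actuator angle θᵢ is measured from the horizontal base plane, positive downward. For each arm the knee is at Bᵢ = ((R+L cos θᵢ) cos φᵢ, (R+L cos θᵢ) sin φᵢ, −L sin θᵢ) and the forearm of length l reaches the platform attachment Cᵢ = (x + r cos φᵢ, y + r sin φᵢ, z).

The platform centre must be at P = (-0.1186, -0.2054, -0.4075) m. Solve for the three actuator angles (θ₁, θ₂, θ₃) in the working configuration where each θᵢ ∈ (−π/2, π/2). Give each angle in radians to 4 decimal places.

arm 1 (φ=0.0°): x'=-0.1186, y'=-0.2054
  e−x'=0.2786;  (l²−L²−(e−x')²−y'²−z²)/2L = -0.3216
  √(A²+B²)=0.4936;  θ1 = -0.9711+2.2803 ≈ 1.3091
arm 2 (φ=120.0°): x'=-0.1186, y'=0.2054
  A=0.2786, B=-0.4075, C=(l²−L²−A²−y'²−z²)/(2L)=-0.3215
  √(A²+B²)=0.4936;  θ2 = -0.9711+2.2802 ≈ 1.3091
arm 3 (φ=240.0°): x'=0.2372, y'=0.0000
  A=-0.0772, B=-0.4075, C=(l²−L²−A²−y'²−z²)/(2L)=-0.0053
  γ=atan2(-0.4075,-0.0772)=-1.7580;  ψ=arccos(-0.0128)=1.5836;  θ3=γ+ψ≈-0.1744

θ₁ = 1.3091, θ₂ = 1.3091, θ₃ = -0.1744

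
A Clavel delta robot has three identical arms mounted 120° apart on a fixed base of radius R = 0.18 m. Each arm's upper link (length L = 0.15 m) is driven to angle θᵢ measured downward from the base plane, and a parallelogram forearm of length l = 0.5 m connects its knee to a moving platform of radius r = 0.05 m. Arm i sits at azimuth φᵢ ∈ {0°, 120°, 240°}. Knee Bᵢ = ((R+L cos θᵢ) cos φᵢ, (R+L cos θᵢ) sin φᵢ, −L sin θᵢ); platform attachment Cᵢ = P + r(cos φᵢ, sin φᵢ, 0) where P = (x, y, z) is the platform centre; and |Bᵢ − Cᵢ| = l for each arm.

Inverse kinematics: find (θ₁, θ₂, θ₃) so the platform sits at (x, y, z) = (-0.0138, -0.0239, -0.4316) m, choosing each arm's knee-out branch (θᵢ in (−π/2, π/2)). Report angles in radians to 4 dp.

rotate P by −φ1: (-0.0138, -0.0239, -0.4316)
  e−x'=0.1438;  (l²−L²−(e−x')²−y'²−z²)/2L = 0.0666
  θ1 = atan2(B,A) + arccos(C/0.4549) = 0.1747
rotate P by −φ2: (-0.0138, 0.0239, -0.4316)
  A cos θ + B sin θ = C:  0.1438·cos θ + -0.4316·sin θ = 0.0666
  √(A²+B²)=0.4549;  θ2 = -1.2492+1.4239 ≈ 0.1747
φ3=240.0° → target in arm frame (0.0276, 0.0000)
  A=0.1024, B=-0.4316, C=(l²−L²−A²−y'²−z²)/(2L)=0.1025
  θ3 = atan2(B,A) + arccos(C/0.4436) = -0.0001

θ₁ = 0.1747, θ₂ = 0.1747, θ₃ = -0.0001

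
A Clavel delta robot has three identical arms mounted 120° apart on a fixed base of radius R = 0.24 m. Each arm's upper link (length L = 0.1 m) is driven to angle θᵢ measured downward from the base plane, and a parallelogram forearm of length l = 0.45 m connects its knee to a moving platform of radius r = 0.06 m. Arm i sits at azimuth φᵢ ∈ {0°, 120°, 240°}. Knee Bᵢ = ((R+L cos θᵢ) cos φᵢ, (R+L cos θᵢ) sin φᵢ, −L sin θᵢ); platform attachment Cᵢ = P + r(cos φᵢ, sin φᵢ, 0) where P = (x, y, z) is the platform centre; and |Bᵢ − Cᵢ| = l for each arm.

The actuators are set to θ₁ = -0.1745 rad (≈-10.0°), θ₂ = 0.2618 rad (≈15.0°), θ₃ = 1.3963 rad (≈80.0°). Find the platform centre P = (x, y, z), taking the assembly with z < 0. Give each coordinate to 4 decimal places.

arm 1 at φ=0.0°: ρ1 = 0.2785;  S1 = (0.2785, 0.0000, 0.0174)
arm 2 at φ=120.0°: ρ2 = 0.2766;  S2 = (-0.1383, 0.2395, -0.0259)
arm 3 at φ=240.0°: ρ3 = 0.1974;  S3 = (-0.0987, -0.1709, -0.0985)
eliminate P² terms by subtracting sphere 1 from 2 and 3
linear system: -0.8336x+0.4791y = -0.0007−-0.0865z; -0.7543x+-0.3418y = -0.0292−-0.2317z
Cramer: x(z) = 0.0220-0.2175z;  y(z) = 0.0369-0.1979z
quadratic in z: (1.0864)z²+(0.0622)z+(-0.1351)=0, √Δ=0.7686 → z ∈ {-0.3824, 0.3251}; z = -0.3824 (taking z<0)
x = 0.1052, y = 0.1125

(0.1052, 0.1125, -0.3824)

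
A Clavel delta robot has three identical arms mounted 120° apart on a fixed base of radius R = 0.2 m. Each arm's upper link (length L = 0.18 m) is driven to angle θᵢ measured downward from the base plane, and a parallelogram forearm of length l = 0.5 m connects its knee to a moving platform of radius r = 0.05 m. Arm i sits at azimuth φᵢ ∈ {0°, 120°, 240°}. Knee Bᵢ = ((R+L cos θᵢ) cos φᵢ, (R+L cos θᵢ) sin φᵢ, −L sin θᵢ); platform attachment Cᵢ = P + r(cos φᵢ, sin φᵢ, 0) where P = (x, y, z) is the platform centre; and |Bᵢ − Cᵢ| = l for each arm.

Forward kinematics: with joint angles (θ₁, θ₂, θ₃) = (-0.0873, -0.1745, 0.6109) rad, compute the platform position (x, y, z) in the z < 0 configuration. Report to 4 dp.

(0.0490, 0.1053, -0.3847)

φ1=0.0°: virtual centre (0.3293, 0.0000, 0.0157), radius l
φ2=120.0°: virtual centre (-0.1636, 0.2834, 0.0313), radius l
O3 = (0.2974·cos240.0°, 0.2974·sin240.0°, -0.1032) = (-0.1487, -0.2576, -0.1032)
subtract pairs → two planes through P
plane₁₂: -0.9859x+0.5668y+0.0311z = -0.0006
det = 1.0499;  x = 0.0055+-0.1132z,  y = 0.0084+-0.2517z
sphere 1 gives Az²+Bz+C=0 with A=1.0762, B=0.0377, C=-0.1448;  B²−4AC=0.6248;  roots -0.3847, 0.3497;  negative root z = -0.3847
x = 0.0490, y = 0.1053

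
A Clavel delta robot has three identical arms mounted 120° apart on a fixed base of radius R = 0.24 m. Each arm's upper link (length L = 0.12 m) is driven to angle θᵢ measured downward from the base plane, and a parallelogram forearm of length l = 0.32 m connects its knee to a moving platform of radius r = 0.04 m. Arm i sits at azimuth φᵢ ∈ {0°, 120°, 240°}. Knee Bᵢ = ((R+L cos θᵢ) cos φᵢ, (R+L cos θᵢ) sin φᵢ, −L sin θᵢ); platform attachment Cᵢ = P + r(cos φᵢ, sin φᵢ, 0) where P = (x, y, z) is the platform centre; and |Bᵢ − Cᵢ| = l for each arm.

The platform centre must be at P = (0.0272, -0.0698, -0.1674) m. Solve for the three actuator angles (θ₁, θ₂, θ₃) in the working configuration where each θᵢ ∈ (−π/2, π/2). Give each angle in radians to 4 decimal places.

φ1=0.0° → target in arm frame (0.0272, -0.0698)
  A cos θ + B sin θ = C:  0.1728·cos θ + -0.1674·sin θ = 0.1052
  γ=atan2(-0.1674,0.1728)=-0.7695;  ψ=arccos(0.4372)=1.1183;  θ1=γ+ψ≈0.3488
arm 2 (φ=120.0°): x'=-0.0740, y'=0.0113
  e−x'=0.2740;  (l²−L²−(e−x')²−y'²−z²)/2L = -0.0636
  θ2 = atan2(B,A) + arccos(C/0.3211) = 1.2217
rotate P by −φ3: (0.0468, 0.0585, -0.1674)
  A cos θ + B sin θ = C:  0.1532·cos θ + -0.1674·sin θ = 0.1379
  γ=atan2(-0.1674,0.1532)=-0.8298;  ψ=arccos(0.6080)=0.9173;  θ3=γ+ψ≈0.0875

θ₁ = 0.3488, θ₂ = 1.2217, θ₃ = 0.0875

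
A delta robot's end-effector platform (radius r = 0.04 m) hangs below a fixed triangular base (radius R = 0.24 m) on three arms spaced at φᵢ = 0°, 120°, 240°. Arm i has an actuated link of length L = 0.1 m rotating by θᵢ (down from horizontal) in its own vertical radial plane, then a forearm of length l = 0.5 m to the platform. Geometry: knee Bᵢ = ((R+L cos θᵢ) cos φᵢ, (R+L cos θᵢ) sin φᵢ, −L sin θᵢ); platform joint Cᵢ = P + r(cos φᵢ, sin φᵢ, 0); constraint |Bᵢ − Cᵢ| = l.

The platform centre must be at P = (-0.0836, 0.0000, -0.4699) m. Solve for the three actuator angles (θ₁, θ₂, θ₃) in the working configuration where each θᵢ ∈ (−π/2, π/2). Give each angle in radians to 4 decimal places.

φ1=0.0° → target in arm frame (-0.0836, 0.0000)
  A cos θ + B sin θ = C:  0.2836·cos θ + -0.4699·sin θ = -0.3062
  θ1 = atan2(B,A) + arccos(C/0.5488) = 1.1348
φ2=120.0° → target in arm frame (0.0418, 0.0724)
  A=0.1582, B=-0.4699, C=(l²−L²−A²−y'²−z²)/(2L)=-0.0554
  √(A²+B²)=0.4958;  θ2 = -1.2460+1.6827 ≈ 0.4367
rotate P by −φ3: (0.0418, -0.0724, -0.4699)
  A cos θ + B sin θ = C:  0.1582·cos θ + -0.4699·sin θ = -0.0554
  γ=atan2(-0.4699,0.1582)=-1.2460;  ψ=arccos(-0.1117)=1.6827;  θ3=γ+ψ≈0.4367

θ₁ = 1.1348, θ₂ = 0.4367, θ₃ = 0.4367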